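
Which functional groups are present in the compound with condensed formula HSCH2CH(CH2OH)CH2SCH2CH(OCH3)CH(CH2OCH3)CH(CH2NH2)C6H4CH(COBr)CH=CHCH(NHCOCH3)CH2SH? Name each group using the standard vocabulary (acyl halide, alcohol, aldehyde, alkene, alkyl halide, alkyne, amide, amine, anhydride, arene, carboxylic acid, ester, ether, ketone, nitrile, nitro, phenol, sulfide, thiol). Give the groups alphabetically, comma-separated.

Working along the chain:
  HSCH2: –SH on an sp³ carbon → thiol.
  CH(CH2OH): pendant –CH2OH on an sp³ backbone C → alcohol.
  CH2SCH2: C–S–C linkage → sulfide (thioether).
  CH(OCH3): pendant –OCH3: C–O–C with sp³ C, no adjacent C=O → ether.
  CH(CH2OCH3): pendant –CH2OCH3: C–O–C linkage → ether.
  CH(CH2NH2): pendant –CH2NH2: N on sp³ C, no adjacent C=O → amine.
  C6H4: para-disubstituted benzene ring → arene.
  CH(COBr): pendant –C(=O)X: carbonyl C bonded to C and halogen → acyl halide.
  CH=CH: C=C double bond → alkene.
  CH(NHCOCH3): pendant –NHC(=O)CH3: N bonded to a carbonyl → amide (not amine).
  CH2SH: –SH on an sp³ carbon → thiol.

acyl halide, alcohol, alkene, amide, amine, arene, ether, sulfide, thiol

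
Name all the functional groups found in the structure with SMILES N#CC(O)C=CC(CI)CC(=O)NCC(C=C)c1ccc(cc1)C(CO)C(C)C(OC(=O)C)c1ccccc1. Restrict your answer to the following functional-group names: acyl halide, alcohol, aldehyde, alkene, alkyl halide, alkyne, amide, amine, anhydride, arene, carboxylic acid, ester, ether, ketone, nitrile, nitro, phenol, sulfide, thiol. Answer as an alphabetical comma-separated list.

alcohol, alkene, alkyl halide, amide, arene, ester, nitrile

Working along the chain:
  N≡C: N≡C–: carbon triple-bonded to nitrogen → nitrile.
  CH(OH): –OH on an sp³ carbon → alcohol (secondary).
  CH=CH: C=C double bond → alkene.
  CH(CH2I): pendant –CH2X: halogen on sp³ carbon → alkyl halide.
  CH2CONHCH2: –C(=O)–N– linkage → amide (the N is not an amine).
  CH(CH=CH2): pendant –CH=CH2: C=C double bond → alkene.
  C6H4: para-disubstituted benzene ring → arene.
  CH(CH2OH): pendant –CH2OH on an sp³ backbone C → alcohol.
  CH(OCOCH3): pendant –OC(=O)CH3: an acyloxy group → ester.
  C6H5: –C6H5 phenyl ring → arene.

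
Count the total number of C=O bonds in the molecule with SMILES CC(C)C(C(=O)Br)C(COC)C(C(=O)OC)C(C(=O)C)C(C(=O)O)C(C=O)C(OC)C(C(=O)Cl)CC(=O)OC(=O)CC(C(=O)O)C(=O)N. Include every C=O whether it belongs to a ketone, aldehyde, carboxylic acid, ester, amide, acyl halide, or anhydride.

CH(COBr): acyl halide, 1 C=O (running total 1).
CH(COOCH3): ester, 1 C=O (running total 2).
CH(COCH3): ketone, 1 C=O (running total 3).
CH(COOH): carboxylic acid, 1 C=O (running total 4).
CH(CHO): aldehyde, 1 C=O (running total 5).
CH(COCl): acyl halide, 1 C=O (running total 6).
CH2CO-O-COCH2: anhydride, 2 C=O (running total 8).
CH(COOH): carboxylic acid, 1 C=O (running total 9).
CONH2: amide, 1 C=O (running total 10).

10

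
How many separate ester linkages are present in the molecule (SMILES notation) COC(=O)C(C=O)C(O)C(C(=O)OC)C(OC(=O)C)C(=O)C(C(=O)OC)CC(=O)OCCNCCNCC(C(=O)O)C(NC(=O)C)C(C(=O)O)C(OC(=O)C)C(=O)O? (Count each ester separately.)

6

Working along the chain:
  CH3OOC: CH3O–C(=O)–: carbonyl C bonded to C and to –OCH3 → ester (not ketone + ether).
  CH(CHO): pendant –CHO: carbonyl C bonded to C and H → aldehyde.
  CH(OH): –OH on an sp³ carbon → alcohol (secondary).
  CH(COOCH3): pendant –COOCH3: carbonyl C bonded to C and –OCH3 → ester.
  CH(OCOCH3): pendant –OC(=O)CH3: an acyloxy group → ester.
  CO: –C(=O)– with carbon on both sides → ketone.
  CH(COOCH3): pendant –COOCH3: carbonyl C bonded to C and –OCH3 → ester.
  CH2COOCH2: –C(=O)–O–C with C on the carbonyl side → ester.
  CH2NHCH2: C–N–C with sp³ carbons and no adjacent C=O → amine (secondary).
  CH2NHCH2: C–N–C with sp³ carbons and no adjacent C=O → amine (secondary).
  CH(COOH): pendant –COOH: carbonyl C bonded to C and –OH → carboxylic acid.
  CH(NHCOCH3): pendant –NHC(=O)CH3: N bonded to a carbonyl → amide (not amine).
  CH(COOH): pendant –COOH: carbonyl C bonded to C and –OH → carboxylic acid.
  CH(OCOCH3): pendant –OC(=O)CH3: an acyloxy group → ester.
  COOH: –COOH: carbonyl C bonded to –OH and C → carboxylic acid (the –OH is not a separate alcohol).
Ester appears at: CH3OOC, CH(COOCH3), CH(OCOCH3), CH(COOCH3), CH2COOCH2, CH(OCOCH3) → 6.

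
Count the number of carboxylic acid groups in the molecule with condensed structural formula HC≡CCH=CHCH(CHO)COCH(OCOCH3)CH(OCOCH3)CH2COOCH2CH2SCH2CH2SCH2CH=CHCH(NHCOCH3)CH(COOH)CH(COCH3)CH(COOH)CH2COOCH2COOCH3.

Taking each segment in turn:
  HC≡C: C≡C triple bond → alkyne.
  CH=CH: C=C double bond → alkene.
  CH(CHO): pendant –CHO: carbonyl C bonded to C and H → aldehyde.
  CO: –C(=O)– with carbon on both sides → ketone.
  CH(OCOCH3): pendant –OC(=O)CH3: an acyloxy group → ester.
  CH(OCOCH3): pendant –OC(=O)CH3: an acyloxy group → ester.
  CH2COOCH2: –C(=O)–O–C with C on the carbonyl side → ester.
  CH2SCH2: C–S–C linkage → sulfide (thioether).
  CH2SCH2: C–S–C linkage → sulfide (thioether).
  CH=CH: C=C double bond → alkene.
  CH(NHCOCH3): pendant –NHC(=O)CH3: N bonded to a carbonyl → amide (not amine).
  CH(COOH): pendant –COOH: carbonyl C bonded to C and –OH → carboxylic acid.
  CH(COCH3): pendant –COCH3: carbonyl C bonded to two carbons → ketone.
  CH(COOH): pendant –COOH: carbonyl C bonded to C and –OH → carboxylic acid.
  CH2COOCH2: –C(=O)–O–C with C on the carbonyl side → ester.
  COOCH3: –C(=O)OCH3: carbonyl C bonded to C and to –OCH3 → ester (not ketone + ether).
Carboxylic acid appears at: CH(COOH), CH(COOH) → 2.

2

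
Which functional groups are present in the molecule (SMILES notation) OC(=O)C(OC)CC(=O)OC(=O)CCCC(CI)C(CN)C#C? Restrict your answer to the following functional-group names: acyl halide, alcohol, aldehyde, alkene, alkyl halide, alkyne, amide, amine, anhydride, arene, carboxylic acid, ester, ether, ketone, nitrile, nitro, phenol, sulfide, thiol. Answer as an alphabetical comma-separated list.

–COOH: carbonyl C bonded to –OH and C → carboxylic acid (the –OH is not a separate alcohol).
pendant –OCH3: C–O–C with sp³ C, no adjacent C=O → ether.
two acyl groups sharing one oxygen, –C(=O)–O–C(=O)– → anhydride.
pendant –CH2X: halogen on sp³ carbon → alkyl halide.
pendant –CH2NH2: N on sp³ C, no adjacent C=O → amine.
C≡C triple bond → alkyne.

alkyl halide, alkyne, amine, anhydride, carboxylic acid, ether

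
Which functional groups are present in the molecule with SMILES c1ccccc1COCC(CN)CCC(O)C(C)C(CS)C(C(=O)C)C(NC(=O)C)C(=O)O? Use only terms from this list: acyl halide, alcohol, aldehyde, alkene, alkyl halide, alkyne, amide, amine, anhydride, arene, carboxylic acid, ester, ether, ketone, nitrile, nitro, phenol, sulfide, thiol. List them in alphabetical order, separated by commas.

C6H5– phenyl ring → arene.
C–O–C with sp³ carbons on both sides and no adjacent C=O → ether.
pendant –CH2NH2: N on sp³ C, no adjacent C=O → amine.
–OH on an sp³ carbon → alcohol (secondary).
pendant –CH2SH → thiol.
pendant –COCH3: carbonyl C bonded to two carbons → ketone.
pendant –NHC(=O)CH3: N bonded to a carbonyl → amide (not amine).
–COOH: carbonyl C bonded to –OH and C → carboxylic acid (the –OH is not a separate alcohol).

alcohol, amide, amine, arene, carboxylic acid, ether, ketone, thiol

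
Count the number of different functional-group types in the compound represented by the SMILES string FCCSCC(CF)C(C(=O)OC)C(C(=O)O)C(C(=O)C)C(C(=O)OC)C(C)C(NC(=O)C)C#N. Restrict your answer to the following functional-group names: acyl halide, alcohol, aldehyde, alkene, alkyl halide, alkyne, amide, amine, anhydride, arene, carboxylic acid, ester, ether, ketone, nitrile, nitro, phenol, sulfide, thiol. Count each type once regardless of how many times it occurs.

7

Taking each segment in turn:
  FCH2: halogen on an sp³ carbon → alkyl halide.
  CH2SCH2: C–S–C linkage → sulfide (thioether).
  CH(CH2F): pendant –CH2X: halogen on sp³ carbon → alkyl halide.
  CH(COOCH3): pendant –COOCH3: carbonyl C bonded to C and –OCH3 → ester.
  CH(COOH): pendant –COOH: carbonyl C bonded to C and –OH → carboxylic acid.
  CH(COCH3): pendant –COCH3: carbonyl C bonded to two carbons → ketone.
  CH(COOCH3): pendant –COOCH3: carbonyl C bonded to C and –OCH3 → ester.
  CH(NHCOCH3): pendant –NHC(=O)CH3: N bonded to a carbonyl → amide (not amine).
  CN: –C≡N: carbon triple-bonded to nitrogen → nitrile.
Distinct types present: alkyl halide, amide, carboxylic acid, ester, ketone, nitrile, sulfide.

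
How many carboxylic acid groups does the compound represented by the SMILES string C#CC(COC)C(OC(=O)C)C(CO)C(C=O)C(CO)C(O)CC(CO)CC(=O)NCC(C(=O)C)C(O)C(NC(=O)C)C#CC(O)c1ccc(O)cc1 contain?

0

Reading the structure from left to right:
  HC≡C: C≡C triple bond → alkyne.
  CH(CH2OCH3): pendant –CH2OCH3: C–O–C linkage → ether.
  CH(OCOCH3): pendant –OC(=O)CH3: an acyloxy group → ester.
  CH(CH2OH): pendant –CH2OH on an sp³ backbone C → alcohol.
  CH(CHO): pendant –CHO: carbonyl C bonded to C and H → aldehyde.
  CH(CH2OH): pendant –CH2OH on an sp³ backbone C → alcohol.
  CH(OH): –OH on an sp³ carbon → alcohol (secondary).
  CH(CH2OH): pendant –CH2OH on an sp³ backbone C → alcohol.
  CH2CONHCH2: –C(=O)–N– linkage → amide (the N is not an amine).
  CH(COCH3): pendant –COCH3: carbonyl C bonded to two carbons → ketone.
  CH(OH): –OH on an sp³ carbon → alcohol (secondary).
  CH(NHCOCH3): pendant –NHC(=O)CH3: N bonded to a carbonyl → amide (not amine).
  C≡C: C≡C triple bond → alkyne.
  CH(OH): –OH on an sp³ carbon → alcohol (secondary).
  C6H4OH: –OH attached directly to an aromatic ring → phenol (not alcohol); the ring itself is an arene.
No segment is a carboxylic acid: CH(OCOCH3) is ester, not carboxylic acid; CH(CH2OH) is alcohol, not carboxylic acid; CH(CHO) is aldehyde, not carboxylic acid. → 0.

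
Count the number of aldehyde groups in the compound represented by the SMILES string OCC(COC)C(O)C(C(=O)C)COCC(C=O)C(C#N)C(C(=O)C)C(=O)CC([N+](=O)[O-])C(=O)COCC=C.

Working along the chain:
  HOCH2: HO– on an sp³ carbon → alcohol.
  CH(CH2OCH3): pendant –CH2OCH3: C–O–C linkage → ether.
  CH(OH): –OH on an sp³ carbon → alcohol (secondary).
  CH(COCH3): pendant –COCH3: carbonyl C bonded to two carbons → ketone.
  CH2OCH2: C–O–C with sp³ carbons on both sides and no adjacent C=O → ether.
  CH(CHO): pendant –CHO: carbonyl C bonded to C and H → aldehyde.
  CH(CN): pendant –C≡N: nitrile.
  CH(COCH3): pendant –COCH3: carbonyl C bonded to two carbons → ketone.
  CO: –C(=O)– with carbon on both sides → ketone.
  CH(NO2): –NO2 on an sp³ carbon → nitro (the N=O is not a carbonyl).
  CO: –C(=O)– with carbon on both sides → ketone.
  CH2OCH2: C–O–C with sp³ carbons on both sides and no adjacent C=O → ether.
  CH=CH2: C=C double bond → alkene.
Aldehyde appears at: CH(CHO) → 1.

1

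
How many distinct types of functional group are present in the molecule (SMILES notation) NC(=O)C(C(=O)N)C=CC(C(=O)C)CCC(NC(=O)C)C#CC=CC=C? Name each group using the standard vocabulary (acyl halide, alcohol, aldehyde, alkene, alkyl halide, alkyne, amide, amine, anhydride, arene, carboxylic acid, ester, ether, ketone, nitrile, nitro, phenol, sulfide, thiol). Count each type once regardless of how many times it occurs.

Working along the chain:
  H2NCO: –C(=O)NH2: carbonyl C bonded to C and to N → amide (the N is not a separate amine).
  CH(CONH2): pendant –CONH2: carbonyl C bonded to C and N → amide.
  CH=CH: C=C double bond → alkene.
  CH(COCH3): pendant –COCH3: carbonyl C bonded to two carbons → ketone.
  CH(NHCOCH3): pendant –NHC(=O)CH3: N bonded to a carbonyl → amide (not amine).
  C≡C: C≡C triple bond → alkyne.
  CH=CH: C=C double bond → alkene.
  CH=CH2: C=C double bond → alkene.
Distinct types present: alkene, alkyne, amide, ketone.

4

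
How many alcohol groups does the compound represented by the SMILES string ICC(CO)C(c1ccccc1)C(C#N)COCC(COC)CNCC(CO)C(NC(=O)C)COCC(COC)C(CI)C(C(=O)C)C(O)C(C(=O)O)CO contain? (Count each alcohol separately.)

4

Taking each segment in turn:
  ICH2: halogen on an sp³ carbon → alkyl halide.
  CH(CH2OH): pendant –CH2OH on an sp³ backbone C → alcohol.
  CH(C6H5): pendant –C6H5: benzene ring → arene.
  CH(CN): pendant –C≡N: nitrile.
  CH2OCH2: C–O–C with sp³ carbons on both sides and no adjacent C=O → ether.
  CH(CH2OCH3): pendant –CH2OCH3: C–O–C linkage → ether.
  CH2NHCH2: C–N–C with sp³ carbons and no adjacent C=O → amine (secondary).
  CH(CH2OH): pendant –CH2OH on an sp³ backbone C → alcohol.
  CH(NHCOCH3): pendant –NHC(=O)CH3: N bonded to a carbonyl → amide (not amine).
  CH2OCH2: C–O–C with sp³ carbons on both sides and no adjacent C=O → ether.
  CH(CH2OCH3): pendant –CH2OCH3: C–O–C linkage → ether.
  CH(CH2I): pendant –CH2X: halogen on sp³ carbon → alkyl halide.
  CH(COCH3): pendant –COCH3: carbonyl C bonded to two carbons → ketone.
  CH(OH): –OH on an sp³ carbon → alcohol (secondary).
  CH(COOH): pendant –COOH: carbonyl C bonded to C and –OH → carboxylic acid.
  CH2OH: –OH on an sp³ carbon → alcohol.
Alcohol appears at: CH(CH2OH), CH(CH2OH), CH(OH), CH2OH → 4.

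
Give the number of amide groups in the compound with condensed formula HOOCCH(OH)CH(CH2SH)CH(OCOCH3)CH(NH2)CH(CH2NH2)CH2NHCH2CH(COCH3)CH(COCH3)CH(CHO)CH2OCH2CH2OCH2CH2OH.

Taking each segment in turn:
  HOOC: –COOH: carbonyl C bonded to –OH and C → carboxylic acid (the –OH is not a separate alcohol).
  CH(OH): –OH on an sp³ carbon → alcohol (secondary).
  CH(CH2SH): pendant –CH2SH → thiol.
  CH(OCOCH3): pendant –OC(=O)CH3: an acyloxy group → ester.
  CH(NH2): –NH2 on an sp³ carbon with no adjacent C=O → amine.
  CH(CH2NH2): pendant –CH2NH2: N on sp³ C, no adjacent C=O → amine.
  CH2NHCH2: C–N–C with sp³ carbons and no adjacent C=O → amine (secondary).
  CH(COCH3): pendant –COCH3: carbonyl C bonded to two carbons → ketone.
  CH(COCH3): pendant –COCH3: carbonyl C bonded to two carbons → ketone.
  CH(CHO): pendant –CHO: carbonyl C bonded to C and H → aldehyde.
  CH2OCH2: C–O–C with sp³ carbons on both sides and no adjacent C=O → ether.
  CH2OCH2: C–O–C with sp³ carbons on both sides and no adjacent C=O → ether.
  CH2OH: –OH on an sp³ carbon → alcohol.
No segment is a amide: CH(NH2) is amine, not amide; CH(CH2NH2) is amine, not amide; CH2NHCH2 is amine, not amide. → 0.

0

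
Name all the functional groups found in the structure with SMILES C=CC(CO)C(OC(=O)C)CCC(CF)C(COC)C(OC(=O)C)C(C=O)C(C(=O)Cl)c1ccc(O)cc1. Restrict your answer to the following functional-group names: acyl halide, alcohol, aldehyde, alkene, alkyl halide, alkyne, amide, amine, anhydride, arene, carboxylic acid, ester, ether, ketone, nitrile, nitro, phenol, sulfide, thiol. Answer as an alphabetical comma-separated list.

acyl halide, alcohol, aldehyde, alkene, alkyl halide, arene, ester, ether, phenol

Reading the structure from left to right:
  CH2=CH: C=C double bond → alkene.
  CH(CH2OH): pendant –CH2OH on an sp³ backbone C → alcohol.
  CH(OCOCH3): pendant –OC(=O)CH3: an acyloxy group → ester.
  CH(CH2F): pendant –CH2X: halogen on sp³ carbon → alkyl halide.
  CH(CH2OCH3): pendant –CH2OCH3: C–O–C linkage → ether.
  CH(OCOCH3): pendant –OC(=O)CH3: an acyloxy group → ester.
  CH(CHO): pendant –CHO: carbonyl C bonded to C and H → aldehyde.
  CH(COCl): pendant –C(=O)X: carbonyl C bonded to C and halogen → acyl halide.
  C6H4OH: –OH attached directly to an aromatic ring → phenol (not alcohol); the ring itself is an arene.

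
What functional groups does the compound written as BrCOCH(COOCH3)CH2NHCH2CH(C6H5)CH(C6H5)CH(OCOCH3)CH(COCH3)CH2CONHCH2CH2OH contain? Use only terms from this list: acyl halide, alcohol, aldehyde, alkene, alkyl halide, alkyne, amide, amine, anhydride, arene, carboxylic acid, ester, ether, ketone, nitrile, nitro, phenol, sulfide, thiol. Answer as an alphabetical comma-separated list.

acyl halide, alcohol, amide, amine, arene, ester, ketone

Reading the structure from left to right:
  BrCO: –C(=O)Br: carbonyl C bonded to C and to a halogen → acyl halide (not alkyl halide).
  CH(COOCH3): pendant –COOCH3: carbonyl C bonded to C and –OCH3 → ester.
  CH2NHCH2: C–N–C with sp³ carbons and no adjacent C=O → amine (secondary).
  CH(C6H5): pendant –C6H5: benzene ring → arene.
  CH(C6H5): pendant –C6H5: benzene ring → arene.
  CH(OCOCH3): pendant –OC(=O)CH3: an acyloxy group → ester.
  CH(COCH3): pendant –COCH3: carbonyl C bonded to two carbons → ketone.
  CH2CONHCH2: –C(=O)–N– linkage → amide (the N is not an amine).
  CH2OH: –OH on an sp³ carbon → alcohol.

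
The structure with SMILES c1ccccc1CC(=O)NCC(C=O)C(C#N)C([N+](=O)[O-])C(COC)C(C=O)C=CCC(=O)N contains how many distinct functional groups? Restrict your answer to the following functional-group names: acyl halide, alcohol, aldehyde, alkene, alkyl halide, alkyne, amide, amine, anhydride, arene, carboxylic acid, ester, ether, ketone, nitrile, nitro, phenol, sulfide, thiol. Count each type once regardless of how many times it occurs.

7

Working along the chain:
  C6H5: C6H5– phenyl ring → arene.
  CH2CONHCH2: –C(=O)–N– linkage → amide (the N is not an amine).
  CH(CHO): pendant –CHO: carbonyl C bonded to C and H → aldehyde.
  CH(CN): pendant –C≡N: nitrile.
  CH(NO2): –NO2 on an sp³ carbon → nitro (the N=O is not a carbonyl).
  CH(CH2OCH3): pendant –CH2OCH3: C–O–C linkage → ether.
  CH(CHO): pendant –CHO: carbonyl C bonded to C and H → aldehyde.
  CH=CH: C=C double bond → alkene.
  CONH2: –C(=O)NH2: carbonyl C bonded to C and to N → amide (the N is not a separate amine).
Distinct types present: aldehyde, alkene, amide, arene, ether, nitrile, nitro.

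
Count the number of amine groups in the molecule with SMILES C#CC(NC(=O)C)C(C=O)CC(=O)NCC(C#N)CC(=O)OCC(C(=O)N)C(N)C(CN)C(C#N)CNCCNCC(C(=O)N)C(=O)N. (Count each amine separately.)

Taking each segment in turn:
  HC≡C: C≡C triple bond → alkyne.
  CH(NHCOCH3): pendant –NHC(=O)CH3: N bonded to a carbonyl → amide (not amine).
  CH(CHO): pendant –CHO: carbonyl C bonded to C and H → aldehyde.
  CH2CONHCH2: –C(=O)–N– linkage → amide (the N is not an amine).
  CH(CN): pendant –C≡N: nitrile.
  CH2COOCH2: –C(=O)–O–C with C on the carbonyl side → ester.
  CH(CONH2): pendant –CONH2: carbonyl C bonded to C and N → amide.
  CH(NH2): –NH2 on an sp³ carbon with no adjacent C=O → amine.
  CH(CH2NH2): pendant –CH2NH2: N on sp³ C, no adjacent C=O → amine.
  CH(CN): pendant –C≡N: nitrile.
  CH2NHCH2: C–N–C with sp³ carbons and no adjacent C=O → amine (secondary).
  CH2NHCH2: C–N–C with sp³ carbons and no adjacent C=O → amine (secondary).
  CH(CONH2): pendant –CONH2: carbonyl C bonded to C and N → amide.
  CONH2: –C(=O)NH2: carbonyl C bonded to C and to N → amide (the N is not a separate amine).
Amine appears at: CH(NH2), CH(CH2NH2), CH2NHCH2, CH2NHCH2 → 4.

4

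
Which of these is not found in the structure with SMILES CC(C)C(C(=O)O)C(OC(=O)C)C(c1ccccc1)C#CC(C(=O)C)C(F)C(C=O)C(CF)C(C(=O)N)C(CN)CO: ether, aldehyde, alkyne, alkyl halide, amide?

alkyl halide: present (CH(F) — halogen on an sp³ carbon → alkyl halide).
amide: present (CH(CONH2) — pendant –CONH2: carbonyl C bonded to C and N → amide).
aldehyde: present (CH(CHO) — pendant –CHO: carbonyl C bonded to C and H → aldehyde).
alkyne: present (C≡C — C≡C triple bond → alkyne).
ether: absent. In CH(OCOCH3), the C–O–C oxygen is adjacent to a C=O, so it belongs to an ester, not an ether.

ether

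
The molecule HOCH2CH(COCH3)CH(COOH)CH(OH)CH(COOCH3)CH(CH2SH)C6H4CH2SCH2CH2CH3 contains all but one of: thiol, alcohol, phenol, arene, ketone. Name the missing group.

phenol

thiol: present (CH(CH2SH) — pendant –CH2SH → thiol).
arene: present (C6H4 — para-disubstituted benzene ring → arene).
alcohol: present (HOCH2 — HO– on an sp³ carbon → alcohol).
ketone: present (CH(COCH3) — pendant –COCH3: carbonyl C bonded to two carbons → ketone).
phenol: absent. In each of HOCH2 and CH(OH), the –OH is on an sp³ carbon, not on an aromatic ring, so it is an alcohol.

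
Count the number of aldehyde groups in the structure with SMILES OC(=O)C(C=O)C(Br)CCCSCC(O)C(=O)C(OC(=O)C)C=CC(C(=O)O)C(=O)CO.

Reading the structure from left to right:
  HOOC: –COOH: carbonyl C bonded to –OH and C → carboxylic acid (the –OH is not a separate alcohol).
  CH(CHO): pendant –CHO: carbonyl C bonded to C and H → aldehyde.
  CH(Br): halogen on an sp³ carbon → alkyl halide.
  CH2SCH2: C–S–C linkage → sulfide (thioether).
  CH(OH): –OH on an sp³ carbon → alcohol (secondary).
  CO: –C(=O)– with carbon on both sides → ketone.
  CH(OCOCH3): pendant –OC(=O)CH3: an acyloxy group → ester.
  CH=CH: C=C double bond → alkene.
  CH(COOH): pendant –COOH: carbonyl C bonded to C and –OH → carboxylic acid.
  CO: –C(=O)– with carbon on both sides → ketone.
  CH2OH: –OH on an sp³ carbon → alcohol.
Aldehyde appears at: CH(CHO) → 1.

1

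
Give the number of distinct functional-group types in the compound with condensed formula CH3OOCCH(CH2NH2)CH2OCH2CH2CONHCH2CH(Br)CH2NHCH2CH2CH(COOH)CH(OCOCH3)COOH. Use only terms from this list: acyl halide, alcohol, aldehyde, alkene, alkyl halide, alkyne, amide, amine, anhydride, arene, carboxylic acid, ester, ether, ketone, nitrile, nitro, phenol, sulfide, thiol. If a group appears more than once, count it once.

6

Reading the structure from left to right:
  CH3OOC: CH3O–C(=O)–: carbonyl C bonded to C and to –OCH3 → ester (not ketone + ether).
  CH(CH2NH2): pendant –CH2NH2: N on sp³ C, no adjacent C=O → amine.
  CH2OCH2: C–O–C with sp³ carbons on both sides and no adjacent C=O → ether.
  CH2CONHCH2: –C(=O)–N– linkage → amide (the N is not an amine).
  CH(Br): halogen on an sp³ carbon → alkyl halide.
  CH2NHCH2: C–N–C with sp³ carbons and no adjacent C=O → amine (secondary).
  CH(COOH): pendant –COOH: carbonyl C bonded to C and –OH → carboxylic acid.
  CH(OCOCH3): pendant –OC(=O)CH3: an acyloxy group → ester.
  COOH: –COOH: carbonyl C bonded to –OH and C → carboxylic acid (the –OH is not a separate alcohol).
Distinct types present: alkyl halide, amide, amine, carboxylic acid, ester, ether.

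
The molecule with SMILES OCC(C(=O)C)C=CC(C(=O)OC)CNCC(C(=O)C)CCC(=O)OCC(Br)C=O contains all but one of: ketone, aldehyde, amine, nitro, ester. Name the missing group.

nitro

ketone: present (CH(COCH3) — pendant –COCH3: carbonyl C bonded to two carbons → ketone).
amine: present (CH2NHCH2 — C–N–C with sp³ carbons and no adjacent C=O → amine (secondary)).
aldehyde: present (CHO — terminal –CHO: carbonyl C bonded to H and C → aldehyde).
ester: present (CH(COOCH3) — pendant –COOCH3: carbonyl C bonded to C and –OCH3 → ester).
nitro: no segment matches this pattern.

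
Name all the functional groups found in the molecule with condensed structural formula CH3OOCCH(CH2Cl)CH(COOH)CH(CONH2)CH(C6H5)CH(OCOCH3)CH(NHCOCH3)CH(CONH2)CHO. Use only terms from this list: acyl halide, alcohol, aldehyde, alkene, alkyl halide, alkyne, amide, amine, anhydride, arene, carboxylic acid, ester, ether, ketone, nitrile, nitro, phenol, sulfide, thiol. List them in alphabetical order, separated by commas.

Working along the chain:
  CH3OOC: CH3O–C(=O)–: carbonyl C bonded to C and to –OCH3 → ester (not ketone + ether).
  CH(CH2Cl): pendant –CH2X: halogen on sp³ carbon → alkyl halide.
  CH(COOH): pendant –COOH: carbonyl C bonded to C and –OH → carboxylic acid.
  CH(CONH2): pendant –CONH2: carbonyl C bonded to C and N → amide.
  CH(C6H5): pendant –C6H5: benzene ring → arene.
  CH(OCOCH3): pendant –OC(=O)CH3: an acyloxy group → ester.
  CH(NHCOCH3): pendant –NHC(=O)CH3: N bonded to a carbonyl → amide (not amine).
  CH(CONH2): pendant –CONH2: carbonyl C bonded to C and N → amide.
  CHO: terminal –CHO: carbonyl C bonded to H and C → aldehyde.

aldehyde, alkyl halide, amide, arene, carboxylic acid, ester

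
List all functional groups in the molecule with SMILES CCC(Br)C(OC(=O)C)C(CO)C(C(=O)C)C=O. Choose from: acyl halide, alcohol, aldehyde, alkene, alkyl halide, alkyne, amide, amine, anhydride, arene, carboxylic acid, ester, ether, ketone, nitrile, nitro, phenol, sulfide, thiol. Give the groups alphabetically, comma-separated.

alcohol, aldehyde, alkyl halide, ester, ketone

halogen on an sp³ carbon → alkyl halide.
pendant –OC(=O)CH3: an acyloxy group → ester.
pendant –CH2OH on an sp³ backbone C → alcohol.
pendant –COCH3: carbonyl C bonded to two carbons → ketone.
terminal –CHO: carbonyl C bonded to H and C → aldehyde.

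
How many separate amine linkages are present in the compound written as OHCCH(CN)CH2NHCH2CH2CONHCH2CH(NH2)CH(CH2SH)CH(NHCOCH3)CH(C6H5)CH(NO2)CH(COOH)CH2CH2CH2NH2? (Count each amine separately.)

3

terminal –CHO: carbonyl C bonded to H and C → aldehyde.
pendant –C≡N: nitrile.
C–N–C with sp³ carbons and no adjacent C=O → amine (secondary).
–C(=O)–N– linkage → amide (the N is not an amine).
–NH2 on an sp³ carbon with no adjacent C=O → amine.
pendant –CH2SH → thiol.
pendant –NHC(=O)CH3: N bonded to a carbonyl → amide (not amine).
pendant –C6H5: benzene ring → arene.
–NO2 on an sp³ carbon → nitro (the N=O is not a carbonyl).
pendant –COOH: carbonyl C bonded to C and –OH → carboxylic acid.
–NH2 on an sp³ carbon with no adjacent C=O → amine.
Amine appears at: CH2NHCH2, CH(NH2), CH2NH2 → 3.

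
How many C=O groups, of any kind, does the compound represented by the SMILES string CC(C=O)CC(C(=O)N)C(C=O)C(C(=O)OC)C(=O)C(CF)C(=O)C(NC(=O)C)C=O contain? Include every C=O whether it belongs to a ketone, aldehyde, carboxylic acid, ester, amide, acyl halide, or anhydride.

8

CH(CHO): aldehyde, 1 C=O (running total 1).
CH(CONH2): amide, 1 C=O (running total 2).
CH(CHO): aldehyde, 1 C=O (running total 3).
CH(COOCH3): ester, 1 C=O (running total 4).
CO: ketone, 1 C=O (running total 5).
CO: ketone, 1 C=O (running total 6).
CH(NHCOCH3): amide, 1 C=O (running total 7).
CHO: aldehyde, 1 C=O (running total 8).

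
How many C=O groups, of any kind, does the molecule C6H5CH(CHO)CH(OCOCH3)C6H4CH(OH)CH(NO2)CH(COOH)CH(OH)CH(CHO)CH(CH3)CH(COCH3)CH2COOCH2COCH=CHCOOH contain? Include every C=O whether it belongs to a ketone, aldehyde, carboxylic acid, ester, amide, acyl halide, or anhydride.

CH(CHO): aldehyde, 1 C=O (running total 1).
CH(OCOCH3): ester, 1 C=O (running total 2).
CH(COOH): carboxylic acid, 1 C=O (running total 3).
CH(CHO): aldehyde, 1 C=O (running total 4).
CH(COCH3): ketone, 1 C=O (running total 5).
CH2COOCH2: ester, 1 C=O (running total 6).
CO: ketone, 1 C=O (running total 7).
COOH: carboxylic acid, 1 C=O (running total 8).

8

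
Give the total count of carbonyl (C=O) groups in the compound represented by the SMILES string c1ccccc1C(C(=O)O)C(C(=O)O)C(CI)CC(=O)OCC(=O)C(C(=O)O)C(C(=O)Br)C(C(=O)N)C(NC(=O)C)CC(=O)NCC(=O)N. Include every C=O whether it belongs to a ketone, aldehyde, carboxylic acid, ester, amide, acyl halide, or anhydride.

CH(COOH): carboxylic acid, 1 C=O (running total 1).
CH(COOH): carboxylic acid, 1 C=O (running total 2).
CH2COOCH2: ester, 1 C=O (running total 3).
CO: ketone, 1 C=O (running total 4).
CH(COOH): carboxylic acid, 1 C=O (running total 5).
CH(COBr): acyl halide, 1 C=O (running total 6).
CH(CONH2): amide, 1 C=O (running total 7).
CH(NHCOCH3): amide, 1 C=O (running total 8).
CH2CONHCH2: amide, 1 C=O (running total 9).
CONH2: amide, 1 C=O (running total 10).

10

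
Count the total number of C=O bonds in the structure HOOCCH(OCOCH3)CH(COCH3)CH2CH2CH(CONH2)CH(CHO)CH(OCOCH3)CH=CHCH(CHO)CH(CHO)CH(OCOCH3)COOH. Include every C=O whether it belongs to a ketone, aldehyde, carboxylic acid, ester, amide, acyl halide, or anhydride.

HOOC: carboxylic acid, 1 C=O (running total 1).
CH(OCOCH3): ester, 1 C=O (running total 2).
CH(COCH3): ketone, 1 C=O (running total 3).
CH(CONH2): amide, 1 C=O (running total 4).
CH(CHO): aldehyde, 1 C=O (running total 5).
CH(OCOCH3): ester, 1 C=O (running total 6).
CH(CHO): aldehyde, 1 C=O (running total 7).
CH(CHO): aldehyde, 1 C=O (running total 8).
CH(OCOCH3): ester, 1 C=O (running total 9).
COOH: carboxylic acid, 1 C=O (running total 10).

10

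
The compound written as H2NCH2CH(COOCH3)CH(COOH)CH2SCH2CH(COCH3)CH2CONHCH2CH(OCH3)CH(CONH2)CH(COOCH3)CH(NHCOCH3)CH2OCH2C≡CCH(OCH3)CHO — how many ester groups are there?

Working along the chain:
  H2NCH2: –NH2 on an sp³ carbon with no adjacent C=O → amine.
  CH(COOCH3): pendant –COOCH3: carbonyl C bonded to C and –OCH3 → ester.
  CH(COOH): pendant –COOH: carbonyl C bonded to C and –OH → carboxylic acid.
  CH2SCH2: C–S–C linkage → sulfide (thioether).
  CH(COCH3): pendant –COCH3: carbonyl C bonded to two carbons → ketone.
  CH2CONHCH2: –C(=O)–N– linkage → amide (the N is not an amine).
  CH(OCH3): pendant –OCH3: C–O–C with sp³ C, no adjacent C=O → ether.
  CH(CONH2): pendant –CONH2: carbonyl C bonded to C and N → amide.
  CH(COOCH3): pendant –COOCH3: carbonyl C bonded to C and –OCH3 → ester.
  CH(NHCOCH3): pendant –NHC(=O)CH3: N bonded to a carbonyl → amide (not amine).
  CH2OCH2: C–O–C with sp³ carbons on both sides and no adjacent C=O → ether.
  C≡C: C≡C triple bond → alkyne.
  CH(OCH3): pendant –OCH3: C–O–C with sp³ C, no adjacent C=O → ether.
  CHO: terminal –CHO: carbonyl C bonded to H and C → aldehyde.
Ester appears at: CH(COOCH3), CH(COOCH3) → 2.

2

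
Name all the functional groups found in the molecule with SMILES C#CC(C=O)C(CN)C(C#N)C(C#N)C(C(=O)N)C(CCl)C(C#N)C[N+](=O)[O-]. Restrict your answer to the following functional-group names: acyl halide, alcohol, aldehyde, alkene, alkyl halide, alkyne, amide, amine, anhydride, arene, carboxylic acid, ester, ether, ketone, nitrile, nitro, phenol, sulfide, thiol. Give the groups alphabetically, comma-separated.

Working along the chain:
  HC≡C: C≡C triple bond → alkyne.
  CH(CHO): pendant –CHO: carbonyl C bonded to C and H → aldehyde.
  CH(CH2NH2): pendant –CH2NH2: N on sp³ C, no adjacent C=O → amine.
  CH(CN): pendant –C≡N: nitrile.
  CH(CN): pendant –C≡N: nitrile.
  CH(CONH2): pendant –CONH2: carbonyl C bonded to C and N → amide.
  CH(CH2Cl): pendant –CH2X: halogen on sp³ carbon → alkyl halide.
  CH(CN): pendant –C≡N: nitrile.
  CH2NO2: –NO2 on carbon → nitro group.

aldehyde, alkyl halide, alkyne, amide, amine, nitrile, nitro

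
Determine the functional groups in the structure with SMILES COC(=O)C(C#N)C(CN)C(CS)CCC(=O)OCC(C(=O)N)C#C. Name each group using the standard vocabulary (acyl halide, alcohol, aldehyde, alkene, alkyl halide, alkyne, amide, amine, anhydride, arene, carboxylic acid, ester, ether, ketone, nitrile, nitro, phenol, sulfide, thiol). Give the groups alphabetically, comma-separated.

CH3O–C(=O)–: carbonyl C bonded to C and to –OCH3 → ester (not ketone + ether).
pendant –C≡N: nitrile.
pendant –CH2NH2: N on sp³ C, no adjacent C=O → amine.
pendant –CH2SH → thiol.
–C(=O)–O–C with C on the carbonyl side → ester.
pendant –CONH2: carbonyl C bonded to C and N → amide.
C≡C triple bond → alkyne.

alkyne, amide, amine, ester, nitrile, thiol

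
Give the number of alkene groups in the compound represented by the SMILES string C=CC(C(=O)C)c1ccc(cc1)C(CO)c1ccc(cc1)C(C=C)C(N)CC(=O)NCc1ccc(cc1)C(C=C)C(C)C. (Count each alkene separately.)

3

C=C double bond → alkene.
pendant –COCH3: carbonyl C bonded to two carbons → ketone.
para-disubstituted benzene ring → arene.
pendant –CH2OH on an sp³ backbone C → alcohol.
para-disubstituted benzene ring → arene.
pendant –CH=CH2: C=C double bond → alkene.
–NH2 on an sp³ carbon with no adjacent C=O → amine.
–C(=O)–N– linkage → amide (the N is not an amine).
para-disubstituted benzene ring → arene.
pendant –CH=CH2: C=C double bond → alkene.
Alkene appears at: CH2=CH, CH(CH=CH2), CH(CH=CH2) → 3.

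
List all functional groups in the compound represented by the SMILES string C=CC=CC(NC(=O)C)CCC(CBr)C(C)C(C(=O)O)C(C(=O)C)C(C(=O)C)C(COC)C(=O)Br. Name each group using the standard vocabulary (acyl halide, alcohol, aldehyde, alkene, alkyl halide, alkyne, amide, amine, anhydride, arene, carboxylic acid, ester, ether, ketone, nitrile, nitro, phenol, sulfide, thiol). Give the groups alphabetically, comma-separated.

acyl halide, alkene, alkyl halide, amide, carboxylic acid, ether, ketone

C=C double bond → alkene.
C=C double bond → alkene.
pendant –NHC(=O)CH3: N bonded to a carbonyl → amide (not amine).
pendant –CH2X: halogen on sp³ carbon → alkyl halide.
pendant –COOH: carbonyl C bonded to C and –OH → carboxylic acid.
pendant –COCH3: carbonyl C bonded to two carbons → ketone.
pendant –COCH3: carbonyl C bonded to two carbons → ketone.
pendant –CH2OCH3: C–O–C linkage → ether.
–C(=O)Br: carbonyl C bonded to C and to a halogen → acyl halide (not alkyl halide).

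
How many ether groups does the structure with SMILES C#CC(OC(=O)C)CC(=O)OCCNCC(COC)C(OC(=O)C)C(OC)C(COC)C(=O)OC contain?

Taking each segment in turn:
  HC≡C: C≡C triple bond → alkyne.
  CH(OCOCH3): pendant –OC(=O)CH3: an acyloxy group → ester.
  CH2COOCH2: –C(=O)–O–C with C on the carbonyl side → ester.
  CH2NHCH2: C–N–C with sp³ carbons and no adjacent C=O → amine (secondary).
  CH(CH2OCH3): pendant –CH2OCH3: C–O–C linkage → ether.
  CH(OCOCH3): pendant –OC(=O)CH3: an acyloxy group → ester.
  CH(OCH3): pendant –OCH3: C–O–C with sp³ C, no adjacent C=O → ether.
  CH(CH2OCH3): pendant –CH2OCH3: C–O–C linkage → ether.
  COOCH3: –C(=O)OCH3: carbonyl C bonded to C and to –OCH3 → ester (not ketone + ether).
Ether appears at: CH(CH2OCH3), CH(OCH3), CH(CH2OCH3) → 3.

3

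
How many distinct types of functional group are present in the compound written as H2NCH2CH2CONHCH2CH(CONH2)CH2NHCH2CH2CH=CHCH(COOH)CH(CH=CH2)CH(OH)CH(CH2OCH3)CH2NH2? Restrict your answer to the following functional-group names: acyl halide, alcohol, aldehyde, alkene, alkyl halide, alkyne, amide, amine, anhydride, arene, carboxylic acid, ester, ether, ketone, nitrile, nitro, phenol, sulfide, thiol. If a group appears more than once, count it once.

6

–NH2 on an sp³ carbon with no adjacent C=O → amine.
–C(=O)–N– linkage → amide (the N is not an amine).
pendant –CONH2: carbonyl C bonded to C and N → amide.
C–N–C with sp³ carbons and no adjacent C=O → amine (secondary).
C=C double bond → alkene.
pendant –COOH: carbonyl C bonded to C and –OH → carboxylic acid.
pendant –CH=CH2: C=C double bond → alkene.
–OH on an sp³ carbon → alcohol (secondary).
pendant –CH2OCH3: C–O–C linkage → ether.
–NH2 on an sp³ carbon with no adjacent C=O → amine.
Distinct types present: alcohol, alkene, amide, amine, carboxylic acid, ether.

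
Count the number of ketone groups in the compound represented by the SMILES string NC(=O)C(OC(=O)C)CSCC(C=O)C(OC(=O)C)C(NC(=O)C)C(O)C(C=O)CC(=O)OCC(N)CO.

Taking each segment in turn:
  H2NCO: –C(=O)NH2: carbonyl C bonded to C and to N → amide (the N is not a separate amine).
  CH(OCOCH3): pendant –OC(=O)CH3: an acyloxy group → ester.
  CH2SCH2: C–S–C linkage → sulfide (thioether).
  CH(CHO): pendant –CHO: carbonyl C bonded to C and H → aldehyde.
  CH(OCOCH3): pendant –OC(=O)CH3: an acyloxy group → ester.
  CH(NHCOCH3): pendant –NHC(=O)CH3: N bonded to a carbonyl → amide (not amine).
  CH(OH): –OH on an sp³ carbon → alcohol (secondary).
  CH(CHO): pendant –CHO: carbonyl C bonded to C and H → aldehyde.
  CH2COOCH2: –C(=O)–O–C with C on the carbonyl side → ester.
  CH(NH2): –NH2 on an sp³ carbon with no adjacent C=O → amine.
  CH2OH: –OH on an sp³ carbon → alcohol.
No segment is a ketone: H2NCO is amide, not ketone; CH(OCOCH3) is ester, not ketone; CH(CHO) is aldehyde, not ketone. → 0.

0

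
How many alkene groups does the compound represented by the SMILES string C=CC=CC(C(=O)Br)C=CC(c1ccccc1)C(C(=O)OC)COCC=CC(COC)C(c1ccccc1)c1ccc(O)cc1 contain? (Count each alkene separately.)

C=C double bond → alkene.
C=C double bond → alkene.
pendant –C(=O)X: carbonyl C bonded to C and halogen → acyl halide.
C=C double bond → alkene.
pendant –C6H5: benzene ring → arene.
pendant –COOCH3: carbonyl C bonded to C and –OCH3 → ester.
C–O–C with sp³ carbons on both sides and no adjacent C=O → ether.
C=C double bond → alkene.
pendant –CH2OCH3: C–O–C linkage → ether.
pendant –C6H5: benzene ring → arene.
–OH attached directly to an aromatic ring → phenol (not alcohol); the ring itself is an arene.
Alkene appears at: CH2=CH, CH=CH, CH=CH, CH=CH → 4.

4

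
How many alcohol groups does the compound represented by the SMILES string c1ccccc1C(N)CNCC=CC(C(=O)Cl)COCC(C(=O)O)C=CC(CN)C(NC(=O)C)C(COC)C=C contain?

C6H5– phenyl ring → arene.
–NH2 on an sp³ carbon with no adjacent C=O → amine.
C–N–C with sp³ carbons and no adjacent C=O → amine (secondary).
C=C double bond → alkene.
pendant –C(=O)X: carbonyl C bonded to C and halogen → acyl halide.
C–O–C with sp³ carbons on both sides and no adjacent C=O → ether.
pendant –COOH: carbonyl C bonded to C and –OH → carboxylic acid.
C=C double bond → alkene.
pendant –CH2NH2: N on sp³ C, no adjacent C=O → amine.
pendant –NHC(=O)CH3: N bonded to a carbonyl → amide (not amine).
pendant –CH2OCH3: C–O–C linkage → ether.
C=C double bond → alkene.
No segment is a alcohol: CH2OCH2 is ether, not alcohol; CH(COOH) is carboxylic acid, not alcohol; CH(CH2OCH3) is ether, not alcohol. → 0.

0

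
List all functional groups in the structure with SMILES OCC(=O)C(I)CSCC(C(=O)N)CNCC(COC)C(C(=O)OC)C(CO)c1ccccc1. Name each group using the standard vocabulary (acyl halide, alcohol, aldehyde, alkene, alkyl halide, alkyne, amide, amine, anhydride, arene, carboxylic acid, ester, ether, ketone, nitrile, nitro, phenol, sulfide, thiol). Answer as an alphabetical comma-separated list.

HO– on an sp³ carbon → alcohol.
–C(=O)– with carbon on both sides → ketone.
halogen on an sp³ carbon → alkyl halide.
C–S–C linkage → sulfide (thioether).
pendant –CONH2: carbonyl C bonded to C and N → amide.
C–N–C with sp³ carbons and no adjacent C=O → amine (secondary).
pendant –CH2OCH3: C–O–C linkage → ether.
pendant –COOCH3: carbonyl C bonded to C and –OCH3 → ester.
pendant –CH2OH on an sp³ backbone C → alcohol.
–C6H5 phenyl ring → arene.

alcohol, alkyl halide, amide, amine, arene, ester, ether, ketone, sulfide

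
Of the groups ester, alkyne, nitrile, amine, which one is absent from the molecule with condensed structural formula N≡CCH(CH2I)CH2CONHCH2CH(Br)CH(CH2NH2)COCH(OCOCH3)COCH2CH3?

alkyne

amine: present (CH(CH2NH2) — pendant –CH2NH2: N on sp³ C, no adjacent C=O → amine).
ester: present (CH(OCOCH3) — pendant –OC(=O)CH3: an acyloxy group → ester).
nitrile: present (N≡C — N≡C–: carbon triple-bonded to nitrogen → nitrile).
alkyne: absent. In N≡C, the triple bond is C≡N, not C≡C, so it is a nitrile.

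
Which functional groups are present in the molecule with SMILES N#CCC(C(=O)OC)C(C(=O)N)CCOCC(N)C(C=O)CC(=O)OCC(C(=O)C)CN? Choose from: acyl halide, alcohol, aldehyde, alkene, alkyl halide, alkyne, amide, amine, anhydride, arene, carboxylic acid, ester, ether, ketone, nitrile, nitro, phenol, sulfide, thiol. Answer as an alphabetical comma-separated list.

aldehyde, amide, amine, ester, ether, ketone, nitrile

Reading the structure from left to right:
  N≡C: N≡C–: carbon triple-bonded to nitrogen → nitrile.
  CH(COOCH3): pendant –COOCH3: carbonyl C bonded to C and –OCH3 → ester.
  CH(CONH2): pendant –CONH2: carbonyl C bonded to C and N → amide.
  CH2OCH2: C–O–C with sp³ carbons on both sides and no adjacent C=O → ether.
  CH(NH2): –NH2 on an sp³ carbon with no adjacent C=O → amine.
  CH(CHO): pendant –CHO: carbonyl C bonded to C and H → aldehyde.
  CH2COOCH2: –C(=O)–O–C with C on the carbonyl side → ester.
  CH(COCH3): pendant –COCH3: carbonyl C bonded to two carbons → ketone.
  CH2NH2: –NH2 on an sp³ carbon with no adjacent C=O → amine.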